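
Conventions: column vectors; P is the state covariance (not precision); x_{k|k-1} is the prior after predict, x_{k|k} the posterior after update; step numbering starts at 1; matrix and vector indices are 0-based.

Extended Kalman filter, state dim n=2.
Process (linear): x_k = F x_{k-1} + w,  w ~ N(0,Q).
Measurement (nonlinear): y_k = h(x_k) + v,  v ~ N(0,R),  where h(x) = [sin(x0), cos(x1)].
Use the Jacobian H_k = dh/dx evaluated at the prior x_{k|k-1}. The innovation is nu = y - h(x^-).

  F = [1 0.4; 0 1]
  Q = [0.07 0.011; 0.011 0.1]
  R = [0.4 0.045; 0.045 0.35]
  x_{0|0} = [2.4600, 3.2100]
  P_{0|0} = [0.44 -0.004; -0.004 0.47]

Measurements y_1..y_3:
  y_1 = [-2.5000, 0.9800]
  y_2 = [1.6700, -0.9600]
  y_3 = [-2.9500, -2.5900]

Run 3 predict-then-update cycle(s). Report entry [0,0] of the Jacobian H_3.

H_jac[0,0] = -0.8710

step 1: x^-=[3.7440, 3.2100]  P^-=[0.5820 0.1950; 0.1950 0.5700]  H_jac=[-0.8240 0.0000; 0.0000 0.0684]  S=[0.7951 0.0340; 0.0340 0.3527]  K=[-0.6072 0.0964; -0.2077 0.1305]  nu=[-1.9334, 1.9777]  x^+=[5.1086, 3.8696]  P^+=[0.2895 0.0937; 0.0937 0.5316]
step 2: x^-=[6.6564, 3.8696]  P^-=[0.5195 0.3173; 0.3173 0.6316]  H_jac=[0.9312 0.0000; 0.0000 0.6654]  S=[0.8504 0.2416; 0.2416 0.6296]  K=[0.5315 0.1314; 0.1771 0.5995]  nu=[1.3054, -0.2135]  x^+=[7.3222, 3.9728]  P^+=[0.2347 0.1051; 0.1051 0.3273]
step 3: x^-=[8.9113, 3.9728]  P^-=[0.4411 0.2470; 0.2470 0.4273]  H_jac=[-0.8710 0.0000; 0.0000 0.7388]  S=[0.7346 -0.1139; -0.1139 0.5832]  K=[-0.4893 0.2173; -0.2154 0.4992]  nu=[-3.4412, -1.9160]  x^+=[10.1787, 3.7576]  P^+=[0.2135 0.0731; 0.0731 0.2234]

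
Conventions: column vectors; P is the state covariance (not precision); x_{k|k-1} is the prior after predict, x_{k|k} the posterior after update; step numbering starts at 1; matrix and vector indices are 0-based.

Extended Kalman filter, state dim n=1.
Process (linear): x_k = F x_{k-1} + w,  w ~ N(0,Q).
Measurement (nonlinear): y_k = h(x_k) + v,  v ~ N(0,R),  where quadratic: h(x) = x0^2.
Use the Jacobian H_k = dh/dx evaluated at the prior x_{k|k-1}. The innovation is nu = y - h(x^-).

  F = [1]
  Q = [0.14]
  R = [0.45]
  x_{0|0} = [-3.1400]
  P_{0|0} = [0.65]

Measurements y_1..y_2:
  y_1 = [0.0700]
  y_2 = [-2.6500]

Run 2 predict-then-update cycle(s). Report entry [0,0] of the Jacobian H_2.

H_jac[0,0] = -3.2067

step 1: x^-=[-3.1400]  P^-=[0.7900]  H_jac=[-6.2800]  S=[31.6063]  K=[-0.1570]  nu=[-9.7896]  x^+=[-1.6033]  P^+=[0.0112]
step 2: x^-=[-1.6033]  P^-=[0.1512]  H_jac=[-3.2067]  S=[2.0053]  K=[-0.2419]  nu=[-5.2207]  x^+=[-0.3406]  P^+=[0.0339]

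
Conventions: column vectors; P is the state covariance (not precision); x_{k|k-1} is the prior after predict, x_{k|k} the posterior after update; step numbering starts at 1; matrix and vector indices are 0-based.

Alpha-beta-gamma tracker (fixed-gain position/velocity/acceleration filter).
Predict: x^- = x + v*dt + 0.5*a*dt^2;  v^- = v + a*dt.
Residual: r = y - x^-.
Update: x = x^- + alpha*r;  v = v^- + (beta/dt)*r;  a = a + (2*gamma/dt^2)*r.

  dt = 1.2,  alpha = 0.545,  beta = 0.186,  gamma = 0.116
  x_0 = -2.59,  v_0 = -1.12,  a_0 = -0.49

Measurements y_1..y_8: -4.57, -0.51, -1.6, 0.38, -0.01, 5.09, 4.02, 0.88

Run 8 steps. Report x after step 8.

x_post = 6.3874

step 1: x_pred=-4.2868  r=-0.2832  x^+=-4.4411  v^+=-1.7519  a^+=-0.5356
step 2: x_pred=-6.9291  r=6.4191  x^+=-3.4307  v^+=-1.3997  a^+=0.4986
step 3: x_pred=-4.7513  r=3.1513  x^+=-3.0339  v^+=-0.3130  a^+=1.0063
step 4: x_pred=-2.6849  r=3.0649  x^+=-1.0145  v^+=1.3696  a^+=1.5001
step 5: x_pred=1.7091  r=-1.7191  x^+=0.7722  v^+=2.9032  a^+=1.2231
step 6: x_pred=5.1367  r=-0.0467  x^+=5.1112  v^+=4.3637  a^+=1.2156
step 7: x_pred=11.2229  r=-7.2029  x^+=7.2973  v^+=4.7060  a^+=0.0551
step 8: x_pred=12.9842  r=-12.1042  x^+=6.3874  v^+=2.8959  a^+=-1.8950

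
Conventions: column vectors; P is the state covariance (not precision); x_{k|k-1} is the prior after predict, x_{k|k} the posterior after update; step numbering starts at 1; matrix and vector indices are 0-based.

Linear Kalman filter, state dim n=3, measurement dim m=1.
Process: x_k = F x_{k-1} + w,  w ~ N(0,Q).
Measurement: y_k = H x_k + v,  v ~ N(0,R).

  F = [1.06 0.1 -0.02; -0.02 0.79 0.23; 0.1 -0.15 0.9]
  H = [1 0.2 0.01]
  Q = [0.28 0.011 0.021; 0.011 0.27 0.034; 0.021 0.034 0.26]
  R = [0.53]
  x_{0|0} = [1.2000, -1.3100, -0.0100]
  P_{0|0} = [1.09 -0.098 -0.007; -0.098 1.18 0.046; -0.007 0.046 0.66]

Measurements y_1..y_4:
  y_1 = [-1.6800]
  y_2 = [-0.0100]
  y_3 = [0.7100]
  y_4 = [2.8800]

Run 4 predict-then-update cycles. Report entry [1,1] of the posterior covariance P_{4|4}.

step 1: x^-=[1.1412, -1.0612, 0.3075]  P^-=[1.4961 -0.0052 0.1192; -0.0052 1.0617 0.0517; 0.1192 0.0517 0.8213]  S=[2.0692]  K=[0.7231; 0.1004; 0.0666]  nu=[-2.6120]  x^+=[-0.7476, -1.3234, 0.1336]  P^+=[0.4141 -0.1553 0.0196; -0.1553 1.0408 0.0378; 0.0196 0.0378 0.8121]
step 2: x^-=[-0.9275, -0.9998, 0.2440]  P^-=[0.7221 -0.0440 0.0800; -0.0440 0.9812 0.0909; 0.0800 0.0909 0.9434]  S=[1.2758]  K=[0.5597; 0.1200; 0.0843]  nu=[1.1150]  x^+=[-0.3034, -0.8659, 0.3381]  P^+=[0.3224 -0.1297 0.0198; -0.1297 0.9628 0.0780; 0.0198 0.0780 0.9343]
step 3: x^-=[-0.4149, -0.6003, 0.4038]  P^-=[0.6236 -0.0271 0.0693; -0.0271 0.9527 0.1549; 0.0693 0.1549 1.0281]  S=[1.1830]  K=[0.5232; 0.1395; 0.0935]  nu=[1.2410]  x^+=[0.2343, -0.4272, 0.5198]  P^+=[0.2998 -0.1134 0.0115; -0.1134 0.9297 0.1395; 0.0115 0.1395 1.0177]
step 4: x^-=[0.1952, -0.2226, 0.5553]  P^-=[0.6015 -0.0175 0.0613; -0.0175 0.9583 0.2190; 0.0613 0.2190 1.0761]  S=[1.1650]  K=[0.5138; 0.1514; 0.0994]  nu=[2.7238]  x^+=[1.5947, 0.1897, 0.8262]  P^+=[0.2939 -0.1081 0.0018; -0.1081 0.9316 0.2015; 0.0018 0.2015 1.0646]

P_post[1,1] = 0.9316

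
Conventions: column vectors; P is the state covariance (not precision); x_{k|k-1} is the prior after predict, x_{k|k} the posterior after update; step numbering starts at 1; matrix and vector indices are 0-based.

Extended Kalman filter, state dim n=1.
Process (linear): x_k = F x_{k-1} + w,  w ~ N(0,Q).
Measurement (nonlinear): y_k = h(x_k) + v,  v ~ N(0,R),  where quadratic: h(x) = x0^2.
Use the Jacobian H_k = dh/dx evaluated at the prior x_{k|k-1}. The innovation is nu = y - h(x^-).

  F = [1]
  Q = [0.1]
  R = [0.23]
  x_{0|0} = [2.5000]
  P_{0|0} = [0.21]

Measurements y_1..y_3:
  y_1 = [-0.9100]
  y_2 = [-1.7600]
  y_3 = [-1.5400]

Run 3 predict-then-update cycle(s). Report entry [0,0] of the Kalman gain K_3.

K[0,0] = 0.1801

step 1: x^-=[2.5000]  P^-=[0.3100]  H_jac=[5.0000]  S=[7.9800]  K=[0.1942]  nu=[-7.1600]  x^+=[1.1093]  P^+=[0.0089]
step 2: x^-=[1.1093]  P^-=[0.1089]  H_jac=[2.2185]  S=[0.7662]  K=[0.3154]  nu=[-2.9905]  x^+=[0.1660]  P^+=[0.0327]
step 3: x^-=[0.1660]  P^-=[0.1327]  H_jac=[0.3319]  S=[0.2446]  K=[0.1801]  nu=[-1.5675]  x^+=[-0.1163]  P^+=[0.1248]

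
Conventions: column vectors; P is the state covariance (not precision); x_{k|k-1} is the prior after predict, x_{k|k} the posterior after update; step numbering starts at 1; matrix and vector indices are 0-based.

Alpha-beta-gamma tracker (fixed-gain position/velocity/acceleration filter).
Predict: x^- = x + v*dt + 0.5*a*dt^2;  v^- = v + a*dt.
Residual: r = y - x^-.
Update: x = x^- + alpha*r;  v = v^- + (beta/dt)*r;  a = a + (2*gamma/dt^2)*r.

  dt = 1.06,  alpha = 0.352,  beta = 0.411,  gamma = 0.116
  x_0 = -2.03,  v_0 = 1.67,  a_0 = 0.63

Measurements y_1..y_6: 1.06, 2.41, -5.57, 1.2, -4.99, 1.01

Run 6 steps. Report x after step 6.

x_post = -6.7025

step 1: x_pred=0.0941  r=0.9659  x^+=0.4341  v^+=2.7123  a^+=0.8294
step 2: x_pred=3.7751  r=-1.3651  x^+=3.2946  v^+=3.0622  a^+=0.5476
step 3: x_pred=6.8481  r=-12.4181  x^+=2.4770  v^+=-1.1724  a^+=-2.0165
step 4: x_pred=0.1014  r=1.0986  x^+=0.4881  v^+=-2.8839  a^+=-1.7897
step 5: x_pred=-3.5743  r=-1.4157  x^+=-4.0726  v^+=-5.3299  a^+=-2.0820
step 6: x_pred=-10.8920  r=11.9020  x^+=-6.7025  v^+=-2.9220  a^+=0.3755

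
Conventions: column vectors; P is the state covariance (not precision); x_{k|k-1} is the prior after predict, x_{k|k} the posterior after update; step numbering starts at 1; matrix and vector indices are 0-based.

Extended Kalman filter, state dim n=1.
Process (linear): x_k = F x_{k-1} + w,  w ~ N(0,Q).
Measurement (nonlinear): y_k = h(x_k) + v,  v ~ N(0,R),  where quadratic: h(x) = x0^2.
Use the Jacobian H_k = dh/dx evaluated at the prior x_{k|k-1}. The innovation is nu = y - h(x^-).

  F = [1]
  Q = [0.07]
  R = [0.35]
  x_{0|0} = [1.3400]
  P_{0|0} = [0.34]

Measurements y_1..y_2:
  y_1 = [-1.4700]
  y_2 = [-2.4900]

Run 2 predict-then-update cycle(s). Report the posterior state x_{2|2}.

step 1: x^-=[1.3400]  P^-=[0.4100]  H_jac=[2.6800]  S=[3.2948]  K=[0.3335]  nu=[-3.2656]  x^+=[0.2509]  P^+=[0.0436]
step 2: x^-=[0.2509]  P^-=[0.1136]  H_jac=[0.5019]  S=[0.3786]  K=[0.1505]  nu=[-2.5530]  x^+=[-0.1334]  P^+=[0.1050]

x_post = [-0.1334]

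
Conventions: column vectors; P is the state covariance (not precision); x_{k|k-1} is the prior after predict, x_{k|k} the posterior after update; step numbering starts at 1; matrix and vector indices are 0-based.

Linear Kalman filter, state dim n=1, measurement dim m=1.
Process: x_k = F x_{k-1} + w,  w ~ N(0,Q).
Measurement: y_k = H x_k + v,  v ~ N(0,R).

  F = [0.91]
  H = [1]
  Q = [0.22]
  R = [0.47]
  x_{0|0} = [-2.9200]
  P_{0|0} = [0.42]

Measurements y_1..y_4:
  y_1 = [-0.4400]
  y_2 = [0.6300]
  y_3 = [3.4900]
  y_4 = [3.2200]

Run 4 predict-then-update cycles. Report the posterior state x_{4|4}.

step 1: x^-=[-2.6572]  P^-=[0.5678]  S=[1.0378]  K=[0.5471]  nu=[2.2172]  x^+=[-1.4441]  P^+=[0.2571]
step 2: x^-=[-1.3142]  P^-=[0.4329]  S=[0.9029]  K=[0.4795]  nu=[1.9442]  x^+=[-0.3820]  P^+=[0.2254]
step 3: x^-=[-0.3476]  P^-=[0.4066]  S=[0.8766]  K=[0.4638]  nu=[3.8376]  x^+=[1.4325]  P^+=[0.2180]
step 4: x^-=[1.3035]  P^-=[0.4005]  S=[0.8705]  K=[0.4601]  nu=[1.9165]  x^+=[2.1853]  P^+=[0.2162]

x_post = [2.1853]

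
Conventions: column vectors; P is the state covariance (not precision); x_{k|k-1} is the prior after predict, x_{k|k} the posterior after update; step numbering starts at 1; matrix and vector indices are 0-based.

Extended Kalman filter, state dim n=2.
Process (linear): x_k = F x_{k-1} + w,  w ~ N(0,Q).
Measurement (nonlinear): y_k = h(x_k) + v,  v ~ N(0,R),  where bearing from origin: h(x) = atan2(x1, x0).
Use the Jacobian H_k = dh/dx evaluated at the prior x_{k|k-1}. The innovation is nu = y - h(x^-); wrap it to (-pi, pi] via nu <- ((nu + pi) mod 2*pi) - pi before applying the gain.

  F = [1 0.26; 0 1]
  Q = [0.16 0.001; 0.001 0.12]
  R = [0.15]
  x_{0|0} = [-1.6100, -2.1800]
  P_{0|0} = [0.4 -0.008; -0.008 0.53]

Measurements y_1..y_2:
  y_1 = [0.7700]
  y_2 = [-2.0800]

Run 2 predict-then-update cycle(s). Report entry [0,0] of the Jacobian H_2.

step 1: x^-=[-2.1768, -2.1800]  P^-=[0.5917 0.1308; 0.1308 0.6500]  H_jac=[0.2297 -0.2294]  S=[0.2016]  K=[0.5252; -0.5904]  nu=[3.1255]  x^+=[-0.5352, -4.0252]  P^+=[0.5360 0.1933; 0.1933 0.5797]
step 2: x^-=[-1.5817, -4.0252]  P^-=[0.8358 0.3451; 0.3451 0.6997]  H_jac=[0.2152 -0.0846]  S=[0.1812]  K=[0.8318; 0.0833]  nu=[-0.1348]  x^+=[-1.6939, -4.0365]  P^+=[0.7104 0.3325; 0.3325 0.6985]

H_jac[0,0] = 0.2152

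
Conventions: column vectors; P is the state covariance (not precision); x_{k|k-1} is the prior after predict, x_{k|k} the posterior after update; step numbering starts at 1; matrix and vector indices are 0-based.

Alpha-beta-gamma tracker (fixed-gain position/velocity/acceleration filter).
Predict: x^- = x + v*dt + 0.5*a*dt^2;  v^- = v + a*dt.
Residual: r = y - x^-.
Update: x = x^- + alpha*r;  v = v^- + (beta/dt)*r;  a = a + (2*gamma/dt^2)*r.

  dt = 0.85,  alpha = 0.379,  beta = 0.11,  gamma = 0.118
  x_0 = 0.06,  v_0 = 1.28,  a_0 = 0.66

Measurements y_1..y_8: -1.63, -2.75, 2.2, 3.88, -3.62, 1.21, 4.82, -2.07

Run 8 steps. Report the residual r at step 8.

step 1: x_pred=1.3864  r=-3.0164  x^+=0.2432  v^+=1.4506  a^+=-0.3253
step 2: x_pred=1.3587  r=-4.1087  x^+=-0.1985  v^+=0.6424  a^+=-1.6674
step 3: x_pred=-0.2548  r=2.4548  x^+=0.6756  v^+=-0.4572  a^+=-0.8656
step 4: x_pred=-0.0257  r=3.9057  x^+=1.4546  v^+=-0.6875  a^+=0.4102
step 5: x_pred=1.0184  r=-4.6384  x^+=-0.7395  v^+=-0.9390  a^+=-1.1049
step 6: x_pred=-1.9369  r=3.1469  x^+=-0.7442  v^+=-1.4710  a^+=-0.0770
step 7: x_pred=-2.0223  r=6.8423  x^+=0.5709  v^+=-0.6509  a^+=2.1580
step 8: x_pred=0.7972  r=-2.8672  x^+=-0.2895  v^+=0.8123  a^+=1.2215

resid = -2.8672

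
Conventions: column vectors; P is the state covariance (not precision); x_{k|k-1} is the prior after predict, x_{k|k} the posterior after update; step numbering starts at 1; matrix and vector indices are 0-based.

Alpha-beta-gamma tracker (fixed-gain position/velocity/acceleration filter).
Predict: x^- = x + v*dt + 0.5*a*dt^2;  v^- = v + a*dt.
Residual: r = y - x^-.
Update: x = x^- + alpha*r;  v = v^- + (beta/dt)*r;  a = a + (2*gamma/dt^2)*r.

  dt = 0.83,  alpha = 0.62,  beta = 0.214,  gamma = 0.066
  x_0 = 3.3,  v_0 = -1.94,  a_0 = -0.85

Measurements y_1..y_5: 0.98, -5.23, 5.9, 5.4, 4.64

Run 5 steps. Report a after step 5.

a_post = 2.3760

step 1: x_pred=1.3970  r=-0.4170  x^+=1.1385  v^+=-2.7530  a^+=-0.9299
step 2: x_pred=-1.4668  r=-3.7632  x^+=-3.8000  v^+=-4.4951  a^+=-1.6510
step 3: x_pred=-8.0996  r=13.9996  x^+=0.5801  v^+=-2.2559  a^+=1.0315
step 4: x_pred=-0.9369  r=6.3369  x^+=2.9920  v^+=0.2341  a^+=2.2457
step 5: x_pred=3.9598  r=0.6802  x^+=4.3815  v^+=2.2734  a^+=2.3760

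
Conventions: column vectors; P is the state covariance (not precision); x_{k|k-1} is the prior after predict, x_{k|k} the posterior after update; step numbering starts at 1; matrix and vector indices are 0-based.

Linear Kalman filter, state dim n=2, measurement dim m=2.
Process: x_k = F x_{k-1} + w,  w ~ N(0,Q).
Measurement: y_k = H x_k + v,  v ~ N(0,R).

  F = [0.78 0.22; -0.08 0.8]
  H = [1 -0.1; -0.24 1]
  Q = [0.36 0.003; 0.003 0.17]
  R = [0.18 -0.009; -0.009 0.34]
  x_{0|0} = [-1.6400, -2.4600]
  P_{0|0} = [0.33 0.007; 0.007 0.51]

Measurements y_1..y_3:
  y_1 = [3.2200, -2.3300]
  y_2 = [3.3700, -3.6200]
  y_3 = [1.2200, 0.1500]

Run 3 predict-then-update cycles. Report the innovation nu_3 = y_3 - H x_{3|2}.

step 1: x^-=[-1.8204, -1.8368]  P^-=[0.5879 0.0764; 0.0764 0.4976]  S=[0.7576 -0.1216; -0.1216 0.8348]  K=[0.7715 0.0349; 0.1304 0.5931]  nu=[4.8567, -0.9301]  x^+=[1.8942, -1.7552]  P^+=[0.1425 0.0391; 0.0391 0.2099]
step 2: x^-=[1.0913, -1.5557]  P^-=[0.4703 0.0548; 0.0548 0.3002]  S=[0.6423 -0.0958; -0.0958 0.6410]  K=[0.7263 0.0179; 0.1077 0.4639]  nu=[2.1231, -1.8024]  x^+=[2.6010, -2.1632]  P^+=[0.1337 0.0317; 0.0317 0.1644]
step 3: x^-=[1.5529, -1.9386]  P^-=[0.4602 0.0428; 0.0428 0.2720]  S=[0.6343 -0.1028; -0.1028 0.6180]  K=[0.7204 0.0104; 0.0958 0.4395]  nu=[-0.5267, 2.4613]  x^+=[1.1990, -0.9074]  P^+=[0.1325 0.0288; 0.0288 0.1555]

innov = [-0.5267, 2.4613]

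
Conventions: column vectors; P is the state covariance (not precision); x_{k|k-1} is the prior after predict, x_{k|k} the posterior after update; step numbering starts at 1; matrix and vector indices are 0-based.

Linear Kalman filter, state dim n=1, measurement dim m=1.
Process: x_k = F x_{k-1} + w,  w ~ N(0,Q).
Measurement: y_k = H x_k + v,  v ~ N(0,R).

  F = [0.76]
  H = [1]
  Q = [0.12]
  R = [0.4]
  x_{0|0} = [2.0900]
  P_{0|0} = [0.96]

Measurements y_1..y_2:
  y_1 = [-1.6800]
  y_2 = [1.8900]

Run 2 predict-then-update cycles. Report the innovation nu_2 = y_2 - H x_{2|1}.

innov = [2.2421]

step 1: x^-=[1.5884]  P^-=[0.6745]  S=[1.0745]  K=[0.6277]  nu=[-3.2684]  x^+=[-0.4633]  P^+=[0.2511]
step 2: x^-=[-0.3521]  P^-=[0.2650]  S=[0.6650]  K=[0.3985]  nu=[2.2421]  x^+=[0.5414]  P^+=[0.1594]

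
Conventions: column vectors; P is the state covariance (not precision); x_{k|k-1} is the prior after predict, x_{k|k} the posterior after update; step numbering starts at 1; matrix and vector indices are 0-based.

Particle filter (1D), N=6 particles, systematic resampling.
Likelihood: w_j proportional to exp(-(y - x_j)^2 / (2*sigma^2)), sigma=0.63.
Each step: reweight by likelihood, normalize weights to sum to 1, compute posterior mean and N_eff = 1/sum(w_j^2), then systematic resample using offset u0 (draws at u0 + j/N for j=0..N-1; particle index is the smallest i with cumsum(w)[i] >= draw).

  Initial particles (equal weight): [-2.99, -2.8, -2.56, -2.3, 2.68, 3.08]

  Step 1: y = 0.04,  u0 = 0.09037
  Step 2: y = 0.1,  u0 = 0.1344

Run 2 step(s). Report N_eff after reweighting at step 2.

step 1: w=[0.0067, 0.0272, 0.1409, 0.7108, 0.1082, 0.0062]  mean=-1.7826  Neff=1.8602  idx=[2, 3, 3, 3, 3, 4]
step 2: w=[0.0422, 0.2215, 0.2215, 0.2215, 0.2215, 0.0716]  mean=-1.9543  Neff=4.9206  idx=[1, 2, 2, 3, 4, 5]

N_eff = 4.9206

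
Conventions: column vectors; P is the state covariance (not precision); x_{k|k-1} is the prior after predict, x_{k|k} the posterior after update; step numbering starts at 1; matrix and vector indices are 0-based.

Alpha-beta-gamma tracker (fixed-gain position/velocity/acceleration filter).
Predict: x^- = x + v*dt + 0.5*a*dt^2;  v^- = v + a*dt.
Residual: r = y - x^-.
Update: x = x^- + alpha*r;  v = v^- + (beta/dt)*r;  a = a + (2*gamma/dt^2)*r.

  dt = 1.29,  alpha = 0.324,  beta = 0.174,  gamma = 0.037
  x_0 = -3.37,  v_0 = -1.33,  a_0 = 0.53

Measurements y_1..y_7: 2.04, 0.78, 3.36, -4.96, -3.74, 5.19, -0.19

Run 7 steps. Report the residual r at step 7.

step 1: x_pred=-4.6447  r=6.6847  x^+=-2.4789  v^+=0.2554  a^+=0.8273
step 2: x_pred=-1.4611  r=2.2411  x^+=-0.7350  v^+=1.6248  a^+=0.9269
step 3: x_pred=2.1322  r=1.2278  x^+=2.5300  v^+=2.9861  a^+=0.9815
step 4: x_pred=7.1988  r=-12.1588  x^+=3.2594  v^+=2.6123  a^+=0.4408
step 5: x_pred=6.9960  r=-10.7360  x^+=3.5175  v^+=1.7328  a^+=-0.0366
step 6: x_pred=5.7224  r=-0.5324  x^+=5.5499  v^+=1.6138  a^+=-0.0603
step 7: x_pred=7.5816  r=-7.7716  x^+=5.0636  v^+=0.4878  a^+=-0.4059

resid = -7.7716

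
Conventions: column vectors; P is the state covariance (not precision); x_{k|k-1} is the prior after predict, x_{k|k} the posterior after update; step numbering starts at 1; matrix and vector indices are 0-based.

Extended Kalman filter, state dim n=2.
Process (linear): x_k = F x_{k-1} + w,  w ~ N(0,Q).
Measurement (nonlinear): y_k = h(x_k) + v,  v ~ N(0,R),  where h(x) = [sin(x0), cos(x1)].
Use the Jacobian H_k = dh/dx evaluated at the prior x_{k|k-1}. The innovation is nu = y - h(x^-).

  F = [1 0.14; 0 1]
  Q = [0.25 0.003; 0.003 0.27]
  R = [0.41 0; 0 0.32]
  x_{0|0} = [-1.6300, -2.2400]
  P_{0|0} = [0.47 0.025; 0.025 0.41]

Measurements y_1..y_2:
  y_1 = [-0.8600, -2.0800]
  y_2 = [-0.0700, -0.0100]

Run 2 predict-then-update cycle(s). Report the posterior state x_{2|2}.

x_post = [-2.9097, -3.5756]

step 1: x^-=[-1.9436, -2.2400]  P^-=[0.7350 0.0854; 0.0854 0.6800]  H_jac=[-0.3642 0.0000; 0.0000 0.7843]  S=[0.5075 -0.0244; -0.0244 0.7383]  K=[-0.5240 0.0734; -0.0266 0.7215]  nu=[0.0713, -1.4596]  x^+=[-2.0881, -3.2950]  P^+=[0.5898 0.0300; 0.0300 0.2944]
step 2: x^-=[-2.5494, -3.2950]  P^-=[0.8540 0.0742; 0.0742 0.5644]  H_jac=[-0.8297 0.0000; 0.0000 -0.1528]  S=[0.9979 0.0094; 0.0094 0.3332]  K=[-0.7099 -0.0140; -0.0592 -0.2572]  nu=[0.4882, 0.9783]  x^+=[-2.9097, -3.5756]  P^+=[0.3508 0.0293; 0.0293 0.5385]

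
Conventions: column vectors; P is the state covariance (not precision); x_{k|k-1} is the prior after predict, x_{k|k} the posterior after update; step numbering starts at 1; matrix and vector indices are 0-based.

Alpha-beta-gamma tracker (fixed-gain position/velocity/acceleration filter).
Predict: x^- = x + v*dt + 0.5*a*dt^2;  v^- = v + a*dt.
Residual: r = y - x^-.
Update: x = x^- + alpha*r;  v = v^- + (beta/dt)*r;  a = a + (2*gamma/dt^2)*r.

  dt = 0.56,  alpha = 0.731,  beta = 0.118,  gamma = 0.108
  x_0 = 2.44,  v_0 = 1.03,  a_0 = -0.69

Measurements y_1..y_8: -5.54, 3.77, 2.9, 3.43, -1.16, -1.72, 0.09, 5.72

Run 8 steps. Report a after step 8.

a_post = 4.5204

step 1: x_pred=2.9086  r=-8.4486  x^+=-3.2673  v^+=-1.1366  a^+=-6.5092
step 2: x_pred=-4.9245  r=8.6945  x^+=1.4312  v^+=-2.9497  a^+=-0.5206
step 3: x_pred=-0.3023  r=3.2023  x^+=2.0386  v^+=-2.5665  a^+=1.6850
step 4: x_pred=0.8655  r=2.5645  x^+=2.7402  v^+=-1.0825  a^+=3.4514
step 5: x_pred=2.6751  r=-3.8351  x^+=-0.1284  v^+=0.0421  a^+=0.8098
step 6: x_pred=0.0222  r=-1.7422  x^+=-1.2513  v^+=0.1285  a^+=-0.3902
step 7: x_pred=-1.2406  r=1.3306  x^+=-0.2679  v^+=0.1904  a^+=0.5263
step 8: x_pred=-0.0788  r=5.7988  x^+=4.1601  v^+=1.7070  a^+=4.5204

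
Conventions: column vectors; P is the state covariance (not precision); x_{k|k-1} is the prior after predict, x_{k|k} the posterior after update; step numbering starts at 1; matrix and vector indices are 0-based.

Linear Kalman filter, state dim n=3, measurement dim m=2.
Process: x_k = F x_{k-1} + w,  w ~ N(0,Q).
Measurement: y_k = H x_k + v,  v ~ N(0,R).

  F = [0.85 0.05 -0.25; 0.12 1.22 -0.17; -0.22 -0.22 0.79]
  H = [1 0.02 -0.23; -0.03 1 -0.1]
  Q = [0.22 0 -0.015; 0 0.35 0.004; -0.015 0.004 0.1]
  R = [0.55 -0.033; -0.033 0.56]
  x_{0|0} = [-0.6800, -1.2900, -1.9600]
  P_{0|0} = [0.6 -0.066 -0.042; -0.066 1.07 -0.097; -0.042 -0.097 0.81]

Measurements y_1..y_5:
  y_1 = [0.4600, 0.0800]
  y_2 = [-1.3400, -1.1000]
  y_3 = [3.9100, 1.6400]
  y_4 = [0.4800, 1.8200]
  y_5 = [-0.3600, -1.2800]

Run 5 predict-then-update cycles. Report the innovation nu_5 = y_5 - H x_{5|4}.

step 1: x^-=[-0.1525, -1.3222, -1.1150]  P^-=[0.7215 0.1298 -0.3256; 0.1298 1.9973 -0.4910; -0.3256 -0.4910 0.7283]  S=[1.4703 0.2760; 0.2760 2.6537]  K=[0.5441 -0.0036; 0.0487 0.7646; -0.3089 -0.1767]  nu=[0.3825, 1.2861]  x^+=[0.0510, -0.3202, -1.4604]  P^+=[0.2873 -0.0167 -0.0539; -0.0167 0.4218 -0.0429; -0.0539 -0.0429 0.4751]
step 2: x^-=[0.3925, -0.1362, -1.0945]  P^-=[0.4809 0.0806 -0.2071; 0.0806 1.0107 -0.2257; -0.2071 -0.2257 0.4628]  S=[1.1563 0.1357; 0.1357 1.6149]  K=[0.4566 0.0155; 0.0578 0.6335; -0.2583 -0.1429]  nu=[-1.9815, -1.0614]  x^+=[-0.5288, -0.9232, -0.4310]  P^+=[0.2375 -0.0051 -0.0578; -0.0051 0.3488 -0.0390; -0.0578 -0.0390 0.3427]
step 3: x^-=[-0.3879, -1.1164, -0.0211]  P^-=[0.4389 0.0771 -0.1756; 0.0771 0.8995 -0.1871; -0.1756 -0.1871 0.3754]  S=[1.0947 0.1172; 0.1172 1.4954]  K=[0.4371 0.0202; 0.0611 0.6077; -0.2289 -0.1287]  nu=[4.3153, 2.7427]  x^+=[1.5538, 0.8138, -1.3618]  P^+=[0.2271 -0.0018 -0.0550; -0.0018 0.3345 -0.0375; -0.0550 -0.0375 0.2863]
step 4: x^-=[1.7018, 1.4108, -1.5967]  P^-=[0.4270 0.0752 -0.1609; 0.0752 0.8767 -0.1746; -0.1609 -0.1746 0.3379]  S=[1.0738 0.1102; 0.1102 1.4699]  K=[0.4313 0.0211; 0.0620 0.6021; -0.2129 -0.1225]  nu=[-1.6173, 0.3006]  x^+=[1.0106, 1.4915, -1.2892]  P^+=[0.2246 -0.0009 -0.0522; -0.0009 0.3314 -0.0370; -0.0522 -0.0370 0.2614]
step 5: x^-=[1.2559, 2.1601, -1.5690]  P^-=[0.4224 0.0740 -0.1535; 0.0740 0.8713 -0.1697; -0.1535 -0.1697 0.3210]  S=[1.0649 0.1067; 0.1067 1.4634]  K=[0.4291 0.0211; 0.0623 0.6009; -0.2046 -0.1198]  nu=[-2.0200, -3.5593]  x^+=[0.3140, -0.1045, -0.7292]  P^+=[0.2238 -0.0007 -0.0503; -0.0007 0.3307 -0.0368; -0.0503 -0.0368 0.2501]

innov = [-2.0200, -3.5593]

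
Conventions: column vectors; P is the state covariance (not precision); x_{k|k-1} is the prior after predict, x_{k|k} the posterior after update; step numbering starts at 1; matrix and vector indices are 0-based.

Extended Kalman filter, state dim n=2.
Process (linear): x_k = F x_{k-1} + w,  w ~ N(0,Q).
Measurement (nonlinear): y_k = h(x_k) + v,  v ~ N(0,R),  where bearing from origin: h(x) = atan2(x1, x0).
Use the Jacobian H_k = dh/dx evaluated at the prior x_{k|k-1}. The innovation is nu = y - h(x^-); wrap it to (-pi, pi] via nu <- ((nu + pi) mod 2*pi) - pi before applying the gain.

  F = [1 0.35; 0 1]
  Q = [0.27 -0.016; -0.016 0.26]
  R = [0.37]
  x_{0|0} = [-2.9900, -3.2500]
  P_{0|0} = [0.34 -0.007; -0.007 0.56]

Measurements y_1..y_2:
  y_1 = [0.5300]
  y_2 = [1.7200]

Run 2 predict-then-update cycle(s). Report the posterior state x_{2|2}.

step 1: x^-=[-4.1275, -3.2500]  P^-=[0.6737 0.1730; 0.1730 0.8200]  H_jac=[0.1178 -0.1496]  S=[0.3916]  K=[0.1365; -0.2611]  nu=[3.0046]  x^+=[-3.7173, -4.0346]  P^+=[0.6664 0.1870; 0.1870 0.7933]
step 2: x^-=[-5.1294, -4.0346]  P^-=[1.1645 0.4486; 0.4486 1.0533]  H_jac=[0.0947 -0.1204]  S=[0.3855]  K=[0.1460; -0.2188]  nu=[-2.0881]  x^+=[-5.4343, -3.5777]  P^+=[1.1562 0.4609; 0.4609 1.0348]

x_post = [-5.4343, -3.5777]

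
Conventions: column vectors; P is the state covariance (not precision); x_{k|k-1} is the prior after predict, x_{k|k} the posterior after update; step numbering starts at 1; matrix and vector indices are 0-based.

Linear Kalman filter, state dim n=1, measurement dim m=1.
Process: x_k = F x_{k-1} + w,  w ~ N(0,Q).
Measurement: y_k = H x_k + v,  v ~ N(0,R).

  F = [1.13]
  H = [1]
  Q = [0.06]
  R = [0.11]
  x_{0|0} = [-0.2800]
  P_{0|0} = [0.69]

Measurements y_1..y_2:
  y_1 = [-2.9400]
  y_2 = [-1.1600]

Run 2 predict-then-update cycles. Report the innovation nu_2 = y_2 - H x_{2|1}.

innov = [1.8519]

step 1: x^-=[-0.3164]  P^-=[0.9411]  S=[1.0511]  K=[0.8953]  nu=[-2.6236]  x^+=[-2.6654]  P^+=[0.0985]
step 2: x^-=[-3.0119]  P^-=[0.1858]  S=[0.2958]  K=[0.6281]  nu=[1.8519]  x^+=[-1.8488]  P^+=[0.0691]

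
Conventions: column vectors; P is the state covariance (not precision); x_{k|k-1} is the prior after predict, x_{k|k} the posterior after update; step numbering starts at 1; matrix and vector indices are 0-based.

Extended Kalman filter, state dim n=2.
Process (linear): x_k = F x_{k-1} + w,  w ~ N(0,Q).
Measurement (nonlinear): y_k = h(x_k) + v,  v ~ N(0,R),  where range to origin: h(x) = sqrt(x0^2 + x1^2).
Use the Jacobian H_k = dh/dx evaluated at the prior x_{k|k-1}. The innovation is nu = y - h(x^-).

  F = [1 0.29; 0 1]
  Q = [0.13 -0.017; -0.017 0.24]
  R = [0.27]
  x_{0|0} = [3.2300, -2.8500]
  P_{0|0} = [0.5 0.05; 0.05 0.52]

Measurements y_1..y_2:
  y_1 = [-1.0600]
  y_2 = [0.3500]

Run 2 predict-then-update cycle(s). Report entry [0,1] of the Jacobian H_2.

H_jac[0,1] = -0.2929

step 1: x^-=[2.4035, -2.8500]  P^-=[0.7027 0.1838; 0.1838 0.7600]  H_jac=[0.6447 -0.7644]  S=[0.8250]  K=[0.3788; -0.5606]  nu=[-4.7882]  x^+=[0.5897, -0.1659]  P^+=[0.5843 0.3590; 0.3590 0.5007]
step 2: x^-=[0.5416, -0.1659]  P^-=[0.9647 0.4872; 0.4872 0.7407]  H_jac=[0.9561 -0.2929]  S=[0.9426]  K=[0.8272; 0.2640]  nu=[-0.2164]  x^+=[0.3626, -0.2230]  P^+=[0.3198 0.2814; 0.2814 0.6750]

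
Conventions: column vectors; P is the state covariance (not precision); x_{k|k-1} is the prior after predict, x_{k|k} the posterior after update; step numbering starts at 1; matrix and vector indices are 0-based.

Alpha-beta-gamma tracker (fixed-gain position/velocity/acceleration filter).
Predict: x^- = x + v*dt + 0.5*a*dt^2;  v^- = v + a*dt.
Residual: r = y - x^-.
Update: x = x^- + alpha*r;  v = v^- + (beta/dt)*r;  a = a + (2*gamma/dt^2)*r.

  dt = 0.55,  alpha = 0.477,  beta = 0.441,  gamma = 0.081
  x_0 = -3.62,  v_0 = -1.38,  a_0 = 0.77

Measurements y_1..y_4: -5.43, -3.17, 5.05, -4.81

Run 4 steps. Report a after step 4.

a_post = 0.7455

step 1: x_pred=-4.2625  r=-1.1675  x^+=-4.8194  v^+=-1.8926  a^+=0.1448
step 2: x_pred=-5.8384  r=2.6684  x^+=-4.5656  v^+=0.3266  a^+=1.5738
step 3: x_pred=-4.1479  r=9.1979  x^+=0.2395  v^+=8.5673  a^+=6.4996
step 4: x_pred=5.9346  r=-10.7446  x^+=0.8094  v^+=3.5269  a^+=0.7455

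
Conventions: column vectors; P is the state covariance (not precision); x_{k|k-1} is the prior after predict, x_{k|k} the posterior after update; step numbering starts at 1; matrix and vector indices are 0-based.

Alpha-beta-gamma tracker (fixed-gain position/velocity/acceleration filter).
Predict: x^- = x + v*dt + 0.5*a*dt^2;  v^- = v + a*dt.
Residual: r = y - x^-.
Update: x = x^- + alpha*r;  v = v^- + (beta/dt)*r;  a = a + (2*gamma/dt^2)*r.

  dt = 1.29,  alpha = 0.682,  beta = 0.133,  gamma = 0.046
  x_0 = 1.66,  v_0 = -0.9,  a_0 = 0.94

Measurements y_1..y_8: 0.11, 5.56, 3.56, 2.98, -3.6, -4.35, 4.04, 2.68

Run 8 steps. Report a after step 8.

step 1: x_pred=1.2811  r=-1.1711  x^+=0.4824  v^+=0.1919  a^+=0.8753
step 2: x_pred=1.4582  r=4.1018  x^+=4.2556  v^+=1.7438  a^+=1.1020
step 3: x_pred=7.4221  r=-3.8621  x^+=4.7881  v^+=2.7673  a^+=0.8885
step 4: x_pred=9.0972  r=-6.1172  x^+=4.9253  v^+=3.2827  a^+=0.5503
step 5: x_pred=9.6179  r=-13.2179  x^+=0.6033  v^+=2.6299  a^+=-0.1804
step 6: x_pred=3.8457  r=-8.1957  x^+=-1.7438  v^+=1.5521  a^+=-0.6335
step 7: x_pred=-0.2686  r=4.3086  x^+=2.6699  v^+=1.1791  a^+=-0.3953
step 8: x_pred=3.8619  r=-1.1819  x^+=3.0559  v^+=0.5473  a^+=-0.4607

a_post = -0.4607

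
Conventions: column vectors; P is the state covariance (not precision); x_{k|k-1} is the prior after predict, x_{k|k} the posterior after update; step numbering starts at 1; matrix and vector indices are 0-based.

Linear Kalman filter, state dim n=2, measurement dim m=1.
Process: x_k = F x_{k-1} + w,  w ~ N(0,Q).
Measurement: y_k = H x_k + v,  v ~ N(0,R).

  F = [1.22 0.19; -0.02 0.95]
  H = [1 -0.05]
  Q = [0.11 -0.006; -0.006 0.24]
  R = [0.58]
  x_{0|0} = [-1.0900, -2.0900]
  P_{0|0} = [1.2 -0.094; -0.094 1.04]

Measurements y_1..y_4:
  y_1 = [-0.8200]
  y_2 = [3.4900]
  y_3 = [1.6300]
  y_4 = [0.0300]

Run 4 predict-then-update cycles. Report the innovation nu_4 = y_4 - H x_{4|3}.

innov = [-1.6404]

step 1: x^-=[-1.7269, -1.9637]  P^-=[1.8900 0.0439; 0.0439 1.1827]  S=[2.4686]  K=[0.7647; -0.0062]  nu=[0.8087]  x^+=[-1.1084, -1.9687]  P^+=[0.4463 0.0555; 0.0555 1.1826]
step 2: x^-=[-1.7264, -1.8481]  P^-=[0.8428 0.2607; 0.2607 1.3053]  S=[1.3999]  K=[0.5927; 0.1396]  nu=[5.1239]  x^+=[1.3105, -1.1327]  P^+=[0.3510 0.1449; 0.1449 1.2780]
step 3: x^-=[1.3836, -1.1023]  P^-=[0.7457 0.3835; 0.3835 1.3881]  S=[1.2908]  K=[0.5628; 0.2433]  nu=[0.1913]  x^+=[1.4913, -1.0558]  P^+=[0.3368 0.2067; 0.2067 1.3116]
step 4: x^-=[1.6187, -1.0328]  P^-=[0.7545 0.4613; 0.4613 1.4160]  S=[1.2919]  K=[0.5661; 0.3023]  nu=[-1.6404]  x^+=[0.6900, -1.5287]  P^+=[0.3404 0.2402; 0.2402 1.2980]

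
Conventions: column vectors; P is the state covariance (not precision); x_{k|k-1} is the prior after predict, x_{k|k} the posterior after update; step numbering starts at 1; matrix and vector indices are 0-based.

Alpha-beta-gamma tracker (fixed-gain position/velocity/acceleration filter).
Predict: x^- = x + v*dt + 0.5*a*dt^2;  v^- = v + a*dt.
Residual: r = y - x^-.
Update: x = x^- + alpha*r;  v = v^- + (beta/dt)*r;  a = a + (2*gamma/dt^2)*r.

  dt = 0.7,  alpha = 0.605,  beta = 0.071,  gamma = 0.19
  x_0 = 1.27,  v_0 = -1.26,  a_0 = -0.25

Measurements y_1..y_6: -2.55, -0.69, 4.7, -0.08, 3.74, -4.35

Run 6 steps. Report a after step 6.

a_post = -3.9547

step 1: x_pred=0.3268  r=-2.8767  x^+=-1.4137  v^+=-1.7268  a^+=-2.4809
step 2: x_pred=-3.2303  r=2.5403  x^+=-1.6934  v^+=-3.2058  a^+=-0.5109
step 3: x_pred=-4.0626  r=8.7626  x^+=1.2388  v^+=-2.6747  a^+=6.2846
step 4: x_pred=0.9062  r=-0.9862  x^+=0.3096  v^+=1.6245  a^+=5.5198
step 5: x_pred=2.7990  r=0.9410  x^+=3.3683  v^+=5.5838  a^+=6.2495
step 6: x_pred=8.8081  r=-13.1581  x^+=0.8474  v^+=8.6238  a^+=-3.9547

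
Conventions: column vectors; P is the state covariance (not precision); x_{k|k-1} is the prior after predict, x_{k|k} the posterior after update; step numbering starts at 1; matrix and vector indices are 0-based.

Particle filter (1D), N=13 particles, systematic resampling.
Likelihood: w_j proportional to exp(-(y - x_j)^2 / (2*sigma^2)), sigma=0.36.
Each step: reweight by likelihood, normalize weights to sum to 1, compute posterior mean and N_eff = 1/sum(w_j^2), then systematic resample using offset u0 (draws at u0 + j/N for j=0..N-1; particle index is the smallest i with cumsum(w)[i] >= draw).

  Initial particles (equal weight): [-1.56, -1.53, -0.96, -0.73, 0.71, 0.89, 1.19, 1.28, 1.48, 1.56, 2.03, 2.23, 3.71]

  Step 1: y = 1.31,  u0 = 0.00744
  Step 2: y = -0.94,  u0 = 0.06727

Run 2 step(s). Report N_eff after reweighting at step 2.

N_eff = 1.3726

step 1: w=[0.0000, 0.0000, 0.0000, 0.0000, 0.0548, 0.1112, 0.2078, 0.2189, 0.1965, 0.1726, 0.0297, 0.0084, 0.0000]  mean=1.3046  Neff=5.6865  idx=[4, 5, 5, 6, 6, 7, 7, 7, 8, 8, 8, 9, 9]
step 2: w=[0.8468, 0.0756, 0.0756, 0.0008, 0.0008, 0.0002, 0.0002, 0.0002, 0.0000, 0.0000, 0.0000, 0.0000, 0.0000]  mean=0.7382  Neff=1.3726  idx=[0, 0, 0, 0, 0, 0, 0, 0, 0, 0, 0, 1, 2]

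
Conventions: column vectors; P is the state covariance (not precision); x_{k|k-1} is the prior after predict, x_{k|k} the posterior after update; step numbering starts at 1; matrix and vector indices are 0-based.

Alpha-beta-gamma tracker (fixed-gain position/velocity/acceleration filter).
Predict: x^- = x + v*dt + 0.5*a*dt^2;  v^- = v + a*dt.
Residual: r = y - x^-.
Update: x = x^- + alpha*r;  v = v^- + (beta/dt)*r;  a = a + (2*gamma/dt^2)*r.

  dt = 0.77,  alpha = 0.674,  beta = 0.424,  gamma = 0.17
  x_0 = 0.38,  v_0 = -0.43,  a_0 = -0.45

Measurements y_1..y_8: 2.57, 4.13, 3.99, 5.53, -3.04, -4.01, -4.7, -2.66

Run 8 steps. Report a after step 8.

step 1: x_pred=-0.0845  r=2.6545  x^+=1.7046  v^+=0.6852  a^+=1.0722
step 2: x_pred=2.5501  r=1.5799  x^+=3.6150  v^+=2.3808  a^+=1.9782
step 3: x_pred=6.0346  r=-2.0446  x^+=4.6565  v^+=2.7782  a^+=0.8057
step 4: x_pred=7.0346  r=-1.5046  x^+=6.0205  v^+=2.5701  a^+=-0.0571
step 5: x_pred=7.9825  r=-11.0225  x^+=0.5533  v^+=-3.5434  a^+=-6.3780
step 6: x_pred=-4.0658  r=0.0558  x^+=-4.0282  v^+=-8.4237  a^+=-6.3460
step 7: x_pred=-12.3957  r=7.6957  x^+=-7.2088  v^+=-9.0725  a^+=-1.9328
step 8: x_pred=-14.7676  r=12.1076  x^+=-6.6071  v^+=-3.8937  a^+=5.0103

a_post = 5.0103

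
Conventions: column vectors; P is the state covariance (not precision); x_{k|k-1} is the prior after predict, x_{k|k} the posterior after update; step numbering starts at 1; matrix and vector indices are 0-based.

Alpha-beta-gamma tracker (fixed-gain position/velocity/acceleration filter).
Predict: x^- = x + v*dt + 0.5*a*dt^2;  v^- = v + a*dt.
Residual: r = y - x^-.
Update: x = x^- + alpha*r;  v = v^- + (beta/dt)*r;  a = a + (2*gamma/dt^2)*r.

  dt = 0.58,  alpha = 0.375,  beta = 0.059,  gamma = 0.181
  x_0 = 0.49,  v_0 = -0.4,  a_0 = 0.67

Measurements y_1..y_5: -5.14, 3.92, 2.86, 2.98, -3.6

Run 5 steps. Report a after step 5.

step 1: x_pred=0.3707  r=-5.5107  x^+=-1.6958  v^+=-0.5720  a^+=-5.2601
step 2: x_pred=-2.9123  r=6.8323  x^+=-0.3502  v^+=-2.9278  a^+=2.0922
step 3: x_pred=-1.6964  r=4.5564  x^+=0.0122  v^+=-1.2508  a^+=6.9953
step 4: x_pred=0.4634  r=2.5166  x^+=1.4071  v^+=3.0625  a^+=9.7035
step 5: x_pred=4.8155  r=-8.4155  x^+=1.6597  v^+=7.8344  a^+=0.6476

a_post = 0.6476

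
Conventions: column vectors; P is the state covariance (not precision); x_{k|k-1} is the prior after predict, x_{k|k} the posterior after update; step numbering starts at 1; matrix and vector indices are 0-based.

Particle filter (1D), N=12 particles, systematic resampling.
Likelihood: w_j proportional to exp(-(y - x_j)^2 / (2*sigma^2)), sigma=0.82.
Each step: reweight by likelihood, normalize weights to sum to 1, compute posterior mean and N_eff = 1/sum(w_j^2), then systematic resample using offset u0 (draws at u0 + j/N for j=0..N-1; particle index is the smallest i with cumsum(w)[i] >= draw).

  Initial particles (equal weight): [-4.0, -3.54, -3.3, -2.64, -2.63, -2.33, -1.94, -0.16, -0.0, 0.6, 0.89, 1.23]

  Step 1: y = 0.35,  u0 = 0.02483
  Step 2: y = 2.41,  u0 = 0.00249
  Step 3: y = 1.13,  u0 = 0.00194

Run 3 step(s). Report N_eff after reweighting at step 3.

N_eff = 11.4626

step 1: w=[0.0000, 0.0000, 0.0000, 0.0003, 0.0003, 0.0012, 0.0050, 0.2017, 0.2234, 0.2336, 0.1970, 0.1376]  mean=0.4383  Neff=4.9287  idx=[7, 7, 7, 8, 8, 9, 9, 9, 10, 10, 10, 11]
step 2: w=[0.0061, 0.0061, 0.0061, 0.0111, 0.0111, 0.0726, 0.0726, 0.0726, 0.1490, 0.1490, 0.1490, 0.2948]  mean=0.8881  Neff=5.8947  idx=[0, 5, 6, 7, 8, 9, 9, 10, 10, 11, 11, 11]
step 3: w=[0.0277, 0.0773, 0.0773, 0.0773, 0.0913, 0.0913, 0.0913, 0.0913, 0.0913, 0.0946, 0.0946, 0.0946]  mean=0.8902  Neff=11.4626  idx=[0, 1, 2, 3, 4, 5, 6, 7, 8, 9, 10, 11]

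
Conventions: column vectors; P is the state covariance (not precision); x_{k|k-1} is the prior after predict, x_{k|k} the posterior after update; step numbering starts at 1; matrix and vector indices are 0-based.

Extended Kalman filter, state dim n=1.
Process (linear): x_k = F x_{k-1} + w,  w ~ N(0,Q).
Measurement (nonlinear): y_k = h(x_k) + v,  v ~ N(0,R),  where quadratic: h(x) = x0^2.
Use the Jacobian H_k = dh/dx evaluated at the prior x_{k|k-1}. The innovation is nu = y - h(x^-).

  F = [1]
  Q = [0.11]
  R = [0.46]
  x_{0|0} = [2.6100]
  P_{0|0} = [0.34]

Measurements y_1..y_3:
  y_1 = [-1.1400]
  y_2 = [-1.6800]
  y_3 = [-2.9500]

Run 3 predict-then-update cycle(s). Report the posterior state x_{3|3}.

x_post = [-0.3052]

step 1: x^-=[2.6100]  P^-=[0.4500]  H_jac=[5.2200]  S=[12.7218]  K=[0.1846]  nu=[-7.9521]  x^+=[1.1417]  P^+=[0.0163]
step 2: x^-=[1.1417]  P^-=[0.1263]  H_jac=[2.2834]  S=[1.1184]  K=[0.2578]  nu=[-2.9835]  x^+=[0.3725]  P^+=[0.0519]
step 3: x^-=[0.3725]  P^-=[0.1619]  H_jac=[0.7450]  S=[0.5499]  K=[0.2194]  nu=[-3.0888]  x^+=[-0.3052]  P^+=[0.1355]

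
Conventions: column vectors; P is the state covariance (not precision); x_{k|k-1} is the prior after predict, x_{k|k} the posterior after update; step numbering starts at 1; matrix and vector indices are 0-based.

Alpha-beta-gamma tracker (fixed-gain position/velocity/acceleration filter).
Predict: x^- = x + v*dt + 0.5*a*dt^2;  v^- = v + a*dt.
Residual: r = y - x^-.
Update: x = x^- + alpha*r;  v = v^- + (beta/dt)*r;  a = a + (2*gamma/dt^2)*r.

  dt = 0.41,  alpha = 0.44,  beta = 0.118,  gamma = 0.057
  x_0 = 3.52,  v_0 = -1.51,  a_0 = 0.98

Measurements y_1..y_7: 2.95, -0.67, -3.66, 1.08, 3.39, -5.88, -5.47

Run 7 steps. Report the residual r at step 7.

resid = -1.3135

step 1: x_pred=2.9833  r=-0.0333  x^+=2.9686  v^+=-1.1178  a^+=0.9574
step 2: x_pred=2.5908  r=-3.2608  x^+=1.1561  v^+=-1.6637  a^+=-1.2539
step 3: x_pred=0.3685  r=-4.0285  x^+=-1.4040  v^+=-3.3373  a^+=-3.9860
step 4: x_pred=-3.1073  r=4.1873  x^+=-1.2649  v^+=-3.7664  a^+=-1.1463
step 5: x_pred=-2.9055  r=6.2955  x^+=-0.1355  v^+=-2.4245  a^+=3.1231
step 6: x_pred=-0.8670  r=-5.0130  x^+=-3.0727  v^+=-2.5868  a^+=-0.2766
step 7: x_pred=-4.1565  r=-1.3135  x^+=-4.7345  v^+=-3.0782  a^+=-1.1673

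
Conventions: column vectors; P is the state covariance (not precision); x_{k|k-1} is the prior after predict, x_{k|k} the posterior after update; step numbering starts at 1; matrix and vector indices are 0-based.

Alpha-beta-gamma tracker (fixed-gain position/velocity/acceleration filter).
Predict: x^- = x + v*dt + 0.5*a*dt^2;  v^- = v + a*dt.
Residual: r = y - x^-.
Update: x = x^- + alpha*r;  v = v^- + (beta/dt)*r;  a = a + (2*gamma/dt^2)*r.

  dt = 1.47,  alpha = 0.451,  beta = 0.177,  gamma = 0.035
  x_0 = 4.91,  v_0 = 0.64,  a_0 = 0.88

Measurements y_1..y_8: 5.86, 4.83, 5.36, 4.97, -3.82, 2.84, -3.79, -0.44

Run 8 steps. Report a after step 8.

step 1: x_pred=6.8016  r=-0.9416  x^+=6.3769  v^+=1.8202  a^+=0.8495
step 2: x_pred=9.9705  r=-5.1405  x^+=7.6521  v^+=2.4500  a^+=0.6830
step 3: x_pred=11.9916  r=-6.6316  x^+=9.0007  v^+=2.6555  a^+=0.4682
step 4: x_pred=13.4102  r=-8.4402  x^+=9.6036  v^+=2.3274  a^+=0.1947
step 5: x_pred=13.2354  r=-17.0554  x^+=5.5434  v^+=0.5601  a^+=-0.3577
step 6: x_pred=5.9802  r=-3.1402  x^+=4.5640  v^+=-0.3439  a^+=-0.4595
step 7: x_pred=3.5620  r=-7.3520  x^+=0.2463  v^+=-1.9046  a^+=-0.6976
step 8: x_pred=-3.3072  r=2.8672  x^+=-2.0141  v^+=-2.5848  a^+=-0.6048

a_post = -0.6048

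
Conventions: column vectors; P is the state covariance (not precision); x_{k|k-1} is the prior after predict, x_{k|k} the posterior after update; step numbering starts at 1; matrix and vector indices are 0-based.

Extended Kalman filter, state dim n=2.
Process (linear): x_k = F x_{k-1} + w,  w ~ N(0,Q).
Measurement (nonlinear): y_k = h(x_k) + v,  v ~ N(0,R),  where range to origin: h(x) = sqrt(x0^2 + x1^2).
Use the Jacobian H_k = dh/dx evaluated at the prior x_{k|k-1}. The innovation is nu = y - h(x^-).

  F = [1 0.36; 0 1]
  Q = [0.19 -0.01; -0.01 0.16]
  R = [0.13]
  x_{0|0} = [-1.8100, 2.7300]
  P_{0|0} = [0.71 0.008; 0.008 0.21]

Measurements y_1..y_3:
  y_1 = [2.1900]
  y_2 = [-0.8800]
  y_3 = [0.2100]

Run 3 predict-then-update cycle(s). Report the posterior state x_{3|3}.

x_post = [-0.3946, 0.1706]

step 1: x^-=[-0.8272, 2.7300]  P^-=[0.9330 0.0736; 0.0736 0.3700]  H_jac=[-0.2900 0.9570]  S=[0.5065]  K=[-0.3951; 0.6570]  nu=[-0.6626]  x^+=[-0.5654, 2.2947]  P^+=[0.8539 0.2051; 0.2051 0.1514]
step 2: x^-=[0.2607, 2.2947]  P^-=[1.2112 0.2496; 0.2496 0.3114]  H_jac=[0.1129 0.9936]  S=[0.5088]  K=[0.7560; 0.6634]  nu=[-3.1895]  x^+=[-2.1506, 0.1788]  P^+=[0.9204 -0.0056; -0.0056 0.0874]
step 3: x^-=[-2.0863, 0.1788]  P^-=[1.1176 0.0158; 0.0158 0.2474]  H_jac=[-0.9963 0.0854]  S=[1.2386]  K=[-0.8980; 0.0043]  nu=[-1.8839]  x^+=[-0.3946, 0.1706]  P^+=[0.1189 0.0206; 0.0206 0.2474]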